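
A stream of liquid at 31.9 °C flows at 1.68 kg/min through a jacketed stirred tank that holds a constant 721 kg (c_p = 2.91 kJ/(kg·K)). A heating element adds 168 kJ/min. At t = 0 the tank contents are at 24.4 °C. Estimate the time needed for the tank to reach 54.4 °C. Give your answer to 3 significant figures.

First-law balance (no shaft work): M c_p dT/dt = ṁ c_p (T_in − T) + 168.
τ = M/ṁ = 429.17 min; T_ss = T_in + Q̇/(ṁ c_p) = 66.264 °C.
T(t) = T_ss + (T₀ − T_ss) e^(−t/τ). Set T = 54.4:
e^(−t/τ) = (54.4 − 66.264)/(24.4 − 66.264) = 0.28340
t = −429.17 · ln(0.28340) = 541.14 min.

541 min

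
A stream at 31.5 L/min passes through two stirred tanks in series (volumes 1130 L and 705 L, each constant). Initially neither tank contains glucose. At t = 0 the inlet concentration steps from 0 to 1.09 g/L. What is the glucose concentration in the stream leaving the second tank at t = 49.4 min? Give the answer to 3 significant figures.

Time constants: τᵢ = Vᵢ/Q for each well-mixed tank.
τ₁ = 1130/31.5 = 35.873 min; τ₂ = 705/31.5 = 22.381 min.
Solving the cascade with C₁(0)=C₂(0)=0 gives C₂(t) = C_in[1 − (τ₁ e^(−t/τ₁) − τ₂ e^(−t/τ₂))/(τ₁ − τ₂)].
At t = 49.4: e^(−t/τ₁) = 0.25231, e^(−t/τ₂) = 0.11000.
C₂ = 1.09·[1 − (35.873·0.25231 − 22.381·0.11000)/(13.492)] = 1.09·0.51162 = 0.55766 g/L.

0.558 g/L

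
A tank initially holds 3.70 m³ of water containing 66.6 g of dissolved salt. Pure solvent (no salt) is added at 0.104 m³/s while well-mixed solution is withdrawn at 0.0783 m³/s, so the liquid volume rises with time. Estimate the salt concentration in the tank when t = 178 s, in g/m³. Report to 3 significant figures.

0.693 g/m³

Total volume: dV/dt = Q_in − Q_out = 0.025700 m³/s, so V(t) = 3.70 + 0.025700 t and V(178) = 8.2746 m³.
No salt enters, so dm/dt = −Q_out · (m/V).
dm/m = −Q_out dt/(V₀ + 0.025700 t); integrating gives ln(m/m₀) = −(Q_out/(Q_in−Q_out)) ln(V/V₀).
m = m₀ (V₀/V)^(Q_out/(Q_in−Q_out)) = 66.6 × (3.70/8.2746)^(3.0467) = 5.7348 g.
C = m/V = 5.7348/8.2746 = 0.69306 g/m³.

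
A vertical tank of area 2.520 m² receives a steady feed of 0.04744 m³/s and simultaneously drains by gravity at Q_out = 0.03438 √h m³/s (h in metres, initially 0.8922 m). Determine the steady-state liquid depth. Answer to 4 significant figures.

1.904 m

Unsteady balance on liquid volume: A dh/dt = Q_in − 0.03438 √h. At steady state dh/dt = 0:
Q_in = 0.03438 √h_ss ⇒ √h_ss = 0.04744/0.03438 = 1.37987.
h_ss = 1.37987² = 1.90405 m. (Since h₀ = 0.8922 m < h_ss, the level will rise toward this value.)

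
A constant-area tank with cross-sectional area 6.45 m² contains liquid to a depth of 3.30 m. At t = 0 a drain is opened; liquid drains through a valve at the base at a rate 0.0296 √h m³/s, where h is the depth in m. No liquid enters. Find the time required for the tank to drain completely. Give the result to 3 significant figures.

A dh/dt = −Q_out = −0.0296 √h.
Separate and integrate: 2(√h − √h₀) = −(0.0296/A) t.
Tank is empty when √h = 0: t_empty = 2A√h₀/0.0296.
t_empty = 2·6.45·√3.30/0.0296 = 12.900·1.8166/0.0296 = 791.69 s.

792 s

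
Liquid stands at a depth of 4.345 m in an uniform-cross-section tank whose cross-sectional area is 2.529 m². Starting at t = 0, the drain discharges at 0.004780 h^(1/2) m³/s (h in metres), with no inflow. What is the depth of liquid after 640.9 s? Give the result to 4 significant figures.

A dh/dt = −Q_out = −0.004780 √h.
Separate and integrate: 2(√h − √h₀) = −(0.004780/A) t.
√h = √4.345 − 0.004780·640.9/(2·2.529) = 2.08447 − 0.605675 = 1.47879.
h = 1.47879² = 2.18683 m.

2.187 m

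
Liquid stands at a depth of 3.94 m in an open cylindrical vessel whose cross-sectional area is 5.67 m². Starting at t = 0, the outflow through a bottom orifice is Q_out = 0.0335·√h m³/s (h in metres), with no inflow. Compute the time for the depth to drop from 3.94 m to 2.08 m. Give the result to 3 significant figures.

184 s

A dh/dt = −Q_out = −0.0335 √h.
∫ h^(−1/2) dh = −(0.0335/A) ∫ dt, giving 2√h = 2√h₀ − (0.0335/A) t.
t = 2A(√h₀ − √h)/0.0335 = 2·5.67·(√3.94 − √2.08)/0.0335
  = 11.340 × (1.9849 − 1.4422) / 0.0335 = 183.72 s.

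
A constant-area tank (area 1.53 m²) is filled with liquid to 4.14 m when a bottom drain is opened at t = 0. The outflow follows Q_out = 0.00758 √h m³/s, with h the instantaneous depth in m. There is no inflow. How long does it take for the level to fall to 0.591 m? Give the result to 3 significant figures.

Unsteady balance on liquid volume: A dh/dt = −0.00758 √h.
Separate and integrate: 2(√h − √h₀) = −(0.00758/A) t.
t = 2A(√h₀ − √h)/0.00758 = 2·1.53·(√4.14 − √0.591)/0.00758
  = 3.0600 × (2.0347 − 0.76877) / 0.00758 = 511.05 s.

511 s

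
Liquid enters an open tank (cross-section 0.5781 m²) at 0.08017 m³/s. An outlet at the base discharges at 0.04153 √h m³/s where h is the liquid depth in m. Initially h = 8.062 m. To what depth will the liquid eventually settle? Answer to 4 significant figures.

Mass balance (ρ constant): A dh/dt = Q_in − 0.04153 √h. At steady state dh/dt = 0:
Q_in = 0.04153 √h_ss ⇒ √h_ss = 0.08017/0.04153 = 1.93041.
h_ss = 1.93041² = 3.72649 m. (Since h₀ = 8.062 m > h_ss, the level will fall toward this value.)

3.726 m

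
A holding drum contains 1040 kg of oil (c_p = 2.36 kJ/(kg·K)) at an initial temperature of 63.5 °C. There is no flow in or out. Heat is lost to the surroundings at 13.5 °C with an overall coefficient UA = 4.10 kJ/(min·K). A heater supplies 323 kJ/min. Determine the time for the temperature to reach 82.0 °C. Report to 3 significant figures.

616 min

Lumped-capacitance energy balance: M c_p dT/dt = UA(T_amb − T) + Q̇.
τ = M c_p/UA = 598.63 min; T_ss = T_amb + Q̇/UA = 13.5 + 323/4.10 = 92.280 °C.
T(t) = T_ss + (T₀ − T_ss)e^(−t/τ); set T = 82.0:
t = −τ ln[(T − T_ss)/(T₀ − T_ss)] = −598.63 · ln(0.35720) = 616.26 min.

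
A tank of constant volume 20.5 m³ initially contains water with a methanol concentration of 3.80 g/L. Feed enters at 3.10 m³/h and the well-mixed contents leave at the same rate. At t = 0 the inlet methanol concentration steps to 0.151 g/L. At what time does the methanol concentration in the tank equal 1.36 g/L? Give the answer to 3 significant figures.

Transient balance on the dissolved component: V dC/dt = Q(C_in − C), so τ = V/Q = 6.6129 h.
C(t) = C_in + (C₀ − C_in) e^(−t/τ). Set C = 1.36 and solve for t:
e^(−t/τ) = (C − C_in)/(C₀ − C_in) = (1.36 − 0.151)/(3.80 − 0.151) = 0.33132
t = −τ ln(…) = 6.6129 × 1.1047 = 7.3050 h.

7.31 h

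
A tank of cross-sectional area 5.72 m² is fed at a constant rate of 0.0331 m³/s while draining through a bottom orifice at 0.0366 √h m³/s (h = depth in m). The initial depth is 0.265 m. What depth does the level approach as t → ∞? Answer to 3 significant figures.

Level balance: A dh/dt = 0.0331 − 0.0366 √h. Setting dh/dt = 0:
Q_in = 0.0366 √h_ss ⇒ √h_ss = 0.0331/0.0366 = 0.90437.
h_ss = 0.90437² = 0.81789 m. (Since h₀ = 0.265 m < h_ss, the level will rise toward this value.)

0.818 m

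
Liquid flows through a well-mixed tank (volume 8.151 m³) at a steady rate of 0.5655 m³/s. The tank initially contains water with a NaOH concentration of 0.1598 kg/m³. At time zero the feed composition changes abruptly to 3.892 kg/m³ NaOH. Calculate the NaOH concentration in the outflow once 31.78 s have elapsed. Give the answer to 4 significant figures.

3.480 kg/m³

Accumulation = in − out for the solute gives V dC/dt = Q(C_in − C).
Time constant τ = V/Q = 8.151/0.5655 = 14.4138 s.
This is linear first-order; C(t) = C_in + (C₀ − C_in) e^(−t/τ).
C(31.78) = 3.892 + (0.1598 − 3.892)·e^(−31.78/14.4138) = 3.892 + (-3.73220)·0.110269 = 3.48045 kg/m³.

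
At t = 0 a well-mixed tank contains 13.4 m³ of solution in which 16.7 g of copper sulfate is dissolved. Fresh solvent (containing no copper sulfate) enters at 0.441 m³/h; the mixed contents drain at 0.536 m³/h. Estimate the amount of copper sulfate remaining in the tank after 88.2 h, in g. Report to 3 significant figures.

Total volume: dV/dt = Q_in − Q_out = -0.095000 m³/h, so V(t) = 13.4 − 0.095000 t and V(88.2) = 5.0210 m³.
Species balance (pure solvent in): dm/dt = −Q_out · m/V(t).
dm/m = −Q_out dt/(V₀ − 0.095000 t); integrating gives ln(m/m₀) = −(Q_out/(Q_in−Q_out)) ln(V/V₀).
m = m₀ (V₀/V)^(Q_out/(Q_in−Q_out)) = 16.7 × (13.4/5.0210)^(-5.6421) = 0.065676 g.

0.0657 g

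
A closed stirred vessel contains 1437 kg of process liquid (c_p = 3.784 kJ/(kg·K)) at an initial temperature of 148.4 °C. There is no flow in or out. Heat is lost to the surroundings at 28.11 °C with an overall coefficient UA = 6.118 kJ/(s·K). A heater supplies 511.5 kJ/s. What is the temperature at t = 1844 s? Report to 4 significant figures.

Lumped-capacitance energy balance: M c_p dT/dt = UA(T_amb − T) + Q̇.
dT/dt = (T_ss − T)/τ with T_ss = T_amb + Q̇/UA = 28.11 + 511.5/6.118 = 111.716 °C, τ = M c_p/UA = 1437·3.784/6.118 = 888.788 s.
T approaches T_ss exponentially: T(t) = T_ss + (T₀ − T_ss) e^(−t/τ).
T(1844) = 111.716 + (36.6842)·0.125590 = 116.323 °C.

116.3 °C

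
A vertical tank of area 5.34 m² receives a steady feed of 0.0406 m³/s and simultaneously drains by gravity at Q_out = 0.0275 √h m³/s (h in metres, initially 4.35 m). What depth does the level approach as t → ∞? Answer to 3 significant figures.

2.18 m

Volume balance on the tank: A dh/dt = Q_in − 0.0275 √h. At steady state dh/dt = 0:
Q_in = 0.0275 √h_ss ⇒ √h_ss = 0.0406/0.0275 = 1.4764.
h_ss = 1.4764² = 2.1796 m. (Since h₀ = 4.35 m > h_ss, the level will fall toward this value.)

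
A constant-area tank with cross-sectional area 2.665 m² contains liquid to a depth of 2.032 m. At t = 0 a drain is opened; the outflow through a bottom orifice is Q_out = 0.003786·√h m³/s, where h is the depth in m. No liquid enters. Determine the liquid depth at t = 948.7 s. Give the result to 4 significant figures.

A dh/dt = −Q_out = −0.003786 √h.
Separate and integrate: 2(√h − √h₀) = −(0.003786/A) t.
√h = √2.032 − 0.003786·948.7/(2·2.665) = 1.42548 − 0.673880 = 0.751603.
h = 0.751603² = 0.564907 m.

0.5649 m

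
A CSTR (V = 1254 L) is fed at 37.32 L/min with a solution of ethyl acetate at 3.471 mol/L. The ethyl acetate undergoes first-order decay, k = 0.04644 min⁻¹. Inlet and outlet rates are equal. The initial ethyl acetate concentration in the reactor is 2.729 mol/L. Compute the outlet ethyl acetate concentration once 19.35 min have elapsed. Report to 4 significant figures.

1.670 mol/L

Accumulation = in − out − consumed: V dC/dt = Q C_in − Q C − k V C.
This is linear with rate a = Q/V + k = 0.0762008 min⁻¹.
C_ss = Q C_in/(Q + kV) = 1.35562 mol/L; C(t) = C_ss + (C₀ − C_ss) e^(−a t).
C(19.35) = 1.35562 + (1.37338)·e^(−0.0762008·19.35) = 1.35562 + (1.37338)·0.228897 = 1.66999 mol/L.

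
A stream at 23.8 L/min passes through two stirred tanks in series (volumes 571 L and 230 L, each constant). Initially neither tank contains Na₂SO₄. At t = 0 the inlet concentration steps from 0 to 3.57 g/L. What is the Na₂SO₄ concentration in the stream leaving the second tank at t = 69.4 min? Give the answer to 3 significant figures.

Each tank obeys Vᵢ dCᵢ/dt = Q(Cᵢ₋₁ − Cᵢ), so τᵢ = Vᵢ/Q.
τ₁ = 571/23.8 = 23.992 min; τ₂ = 230/23.8 = 9.6639 min.
Tank 1: C₁ = C_in(1 − e^(−t/τ₁)). Tank 2 (τ₁ ≠ τ₂): C₂ = C_in[1 − (τ₁ e^(−t/τ₁) − τ₂ e^(−t/τ₂))/(τ₁ − τ₂)].
At t = 69.4: e^(−t/τ₁) = 0.055427, e^(−t/τ₂) = 0.00076061.
C₂ = 3.57·[1 − (23.992·0.055427 − 9.6639·0.00076061)/(14.328)] = 3.57·0.90770 = 3.2405 g/L.

3.24 g/L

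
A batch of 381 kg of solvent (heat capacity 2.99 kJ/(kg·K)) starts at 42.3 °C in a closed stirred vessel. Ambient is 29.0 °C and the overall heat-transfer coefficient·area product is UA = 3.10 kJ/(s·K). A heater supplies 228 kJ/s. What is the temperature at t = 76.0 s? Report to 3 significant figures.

53.6 °C

M c_p dT/dt = −UA(T − T_amb) + Q̇.
dT/dt = (T_ss − T)/τ with T_ss = T_amb + Q̇/UA = 29.0 + 228/3.10 = 102.55 °C, τ = M c_p/UA = 381·2.99/3.10 = 367.48 s.
Solution: T(t) = T_ss + (T₀ − T_ss) e^(−t/τ).
T(76.0) = 102.55 + (-60.248)·0.81317 = 53.556 °C.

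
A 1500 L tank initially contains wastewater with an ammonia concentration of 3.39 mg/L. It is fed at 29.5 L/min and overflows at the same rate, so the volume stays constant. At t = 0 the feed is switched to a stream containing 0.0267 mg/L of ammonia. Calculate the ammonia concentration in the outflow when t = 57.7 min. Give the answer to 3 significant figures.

1.11 mg/L

Transient balance on the dissolved component: V dC/dt = Q(C_in − C).
So dC/dt = (C_in − C)/τ with τ = V/Q = 1500/29.5 = 50.847 min.
This is linear first-order; C(t) = C_in + (C₀ − C_in) e^(−t/τ).
C(57.7) = 0.0267 + (3.39 − 0.0267)·e^(−57.7/50.847) = 0.0267 + (3.3633)·0.32150 = 1.1080 mg/L.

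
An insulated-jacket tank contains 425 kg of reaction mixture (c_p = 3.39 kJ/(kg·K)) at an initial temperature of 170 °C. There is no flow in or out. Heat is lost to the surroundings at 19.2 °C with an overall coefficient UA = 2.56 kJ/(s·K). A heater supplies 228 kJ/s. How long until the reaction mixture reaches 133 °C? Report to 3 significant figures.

515 s

M c_p dT/dt = −UA(T − T_amb) + Q̇.
τ = M c_p/UA = 562.79 s; T_ss = T_amb + Q̇/UA = 19.2 + 228/2.56 = 108.26 °C.
T(t) = T_ss + (T₀ − T_ss)e^(−t/τ); set T = 133:
t = −τ ln[(T − T_ss)/(T₀ − T_ss)] = −562.79 · ln(0.40069) = 514.71 s.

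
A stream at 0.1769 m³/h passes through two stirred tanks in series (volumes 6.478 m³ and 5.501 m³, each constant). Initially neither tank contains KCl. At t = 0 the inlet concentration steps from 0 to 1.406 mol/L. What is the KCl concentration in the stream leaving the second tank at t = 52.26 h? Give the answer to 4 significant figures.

Time constants: τᵢ = Vᵢ/Q for each well-mixed tank.
τ₁ = 6.478/0.1769 = 36.6196 h; τ₂ = 5.501/0.1769 = 31.0967 h.
Solving the cascade with C₁(0)=C₂(0)=0 gives C₂(t) = C_in[1 − (τ₁ e^(−t/τ₁) − τ₂ e^(−t/τ₂))/(τ₁ − τ₂)].
At t = 52.26: e^(−t/τ₁) = 0.240002, e^(−t/τ₂) = 0.186269.
C₂ = 1.406·[1 − (36.6196·0.240002 − 31.0967·0.186269)/(5.52289)] = 1.406·0.457449 = 0.643173 mol/L.

0.6432 mol/L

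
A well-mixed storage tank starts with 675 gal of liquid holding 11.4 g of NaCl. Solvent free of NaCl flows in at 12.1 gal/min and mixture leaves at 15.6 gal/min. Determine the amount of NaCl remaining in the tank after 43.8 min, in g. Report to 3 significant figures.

Total volume: dV/dt = Q_in − Q_out = -3.5000 gal/min, so V(t) = 675 − 3.5000 t and V(43.8) = 521.70 gal.
Solute balance: dm/dt = 0 − Q_out C = −Q_out m/V(t).
dm/m = −Q_out dt/(V₀ − 3.5000 t); integrating gives ln(m/m₀) = −(Q_out/(Q_in−Q_out)) ln(V/V₀).
m = m₀ (V₀/V)^(Q_out/(Q_in−Q_out)) = 11.4 × (675/521.70)^(-4.4571) = 3.6160 g.

3.62 g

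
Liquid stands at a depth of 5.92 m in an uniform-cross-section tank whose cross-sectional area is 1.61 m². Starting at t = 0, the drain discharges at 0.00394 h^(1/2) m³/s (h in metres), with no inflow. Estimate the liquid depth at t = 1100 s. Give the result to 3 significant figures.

1.18 m

A dh/dt = −Q_out = −0.00394 √h.
∫ h^(−1/2) dh = −(0.00394/A) ∫ dt, giving 2√h = 2√h₀ − (0.00394/A) t.
√h = √5.92 − 0.00394·1100/(2·1.61) = 2.4331 − 1.3460 = 1.0871.
h = 1.0871² = 1.1819 m.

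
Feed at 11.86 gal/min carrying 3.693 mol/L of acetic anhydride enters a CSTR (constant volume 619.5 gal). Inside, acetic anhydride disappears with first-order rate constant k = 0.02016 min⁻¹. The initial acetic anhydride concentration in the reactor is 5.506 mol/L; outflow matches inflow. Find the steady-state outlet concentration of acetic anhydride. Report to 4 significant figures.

1.799 mol/L

Accumulation = in − out − consumed: V dC/dt = Q C_in − Q C − k V C.
Steady state (dC/dt = 0): C_ss = Q C_in/(Q + kV) = C_in/(1 + kV/Q).
C_ss = 11.86·3.693/(11.86 + 0.02016·619.5) = 43.7990/24.3491 = 1.79879 mol/L.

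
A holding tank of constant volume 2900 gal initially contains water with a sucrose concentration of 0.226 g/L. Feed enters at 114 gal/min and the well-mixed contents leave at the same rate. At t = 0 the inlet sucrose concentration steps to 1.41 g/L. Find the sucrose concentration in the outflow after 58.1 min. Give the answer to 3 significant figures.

Mass balance on the solute (V constant): V dC/dt = Q(C_in − C).
So dC/dt = (C_in − C)/τ with τ = V/Q = 2900/114 = 25.439 min.
C approaches C_in exponentially: C(t) = C_in + (C₀ − C_in) e^(−t/τ).
C(58.1) = 1.41 + (0.226 − 1.41)·e^(−58.1/25.439) = 1.41 + (-1.1840)·0.10188 = 1.2894 g/L.

1.29 g/L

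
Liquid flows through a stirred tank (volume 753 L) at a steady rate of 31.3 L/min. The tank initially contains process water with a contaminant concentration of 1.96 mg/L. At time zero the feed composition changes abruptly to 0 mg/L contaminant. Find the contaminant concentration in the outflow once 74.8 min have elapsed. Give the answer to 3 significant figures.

Unsteady species balance (constant V, well mixed): V dC/dt = Q(C_in − C).
Rewrite as dC/dt + C/τ = C_in/τ, τ = V/Q = 24.058 min.
Solution: C(t) = C_in + (C₀ − C_in) e^(−t/τ).
C(74.8) = 0 + (1.96 − 0)·e^(−74.8/24.058) = 0 + (1.9600)·0.044636 = 0.087486 mg/L.

0.0875 mg/L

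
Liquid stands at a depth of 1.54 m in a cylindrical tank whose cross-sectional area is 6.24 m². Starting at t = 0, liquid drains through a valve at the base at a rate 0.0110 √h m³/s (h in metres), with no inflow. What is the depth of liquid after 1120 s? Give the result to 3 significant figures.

0.0644 m

With no inflow, A dh/dt = −0.0110 √h.
Separate and integrate: 2(√h − √h₀) = −(0.0110/A) t.
√h = √1.54 − 0.0110·1120/(2·6.24) = 1.2410 − 0.98718 = 0.25379.
h = 0.25379² = 0.064408 m.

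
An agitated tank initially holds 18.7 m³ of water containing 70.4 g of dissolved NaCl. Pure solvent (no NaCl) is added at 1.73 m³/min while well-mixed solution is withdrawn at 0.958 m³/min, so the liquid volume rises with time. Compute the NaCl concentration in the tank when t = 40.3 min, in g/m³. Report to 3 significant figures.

Total volume: dV/dt = Q_in − Q_out = 0.77200 m³/min, so V(t) = 18.7 + 0.77200 t and V(40.3) = 49.812 m³.
Solute balance: dm/dt = 0 − Q_out C = −Q_out m/V(t).
Separate: dm/m = −Q_out dt/V(t) ⇒ ln(m/m₀) = −(Q_out/(Q_in−Q_out)) ln(V/V₀).
m = m₀ (V₀/V)^(Q_out/(Q_in−Q_out)) = 70.4 × (18.7/49.812)^(1.2409) = 20.872 g.
C = m/V = 20.872/49.812 = 0.41902 g/m³.

0.419 g/m³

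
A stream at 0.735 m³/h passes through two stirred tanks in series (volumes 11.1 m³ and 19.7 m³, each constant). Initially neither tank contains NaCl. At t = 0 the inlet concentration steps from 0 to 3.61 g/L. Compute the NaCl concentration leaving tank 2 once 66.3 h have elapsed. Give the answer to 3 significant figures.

Time constants: τᵢ = Vᵢ/Q for each well-mixed tank.
τ₁ = 11.1/0.735 = 15.102 h; τ₂ = 19.7/0.735 = 26.803 h.
Tank 1: C₁ = C_in(1 − e^(−t/τ₁)). Tank 2 (τ₁ ≠ τ₂): C₂ = C_in[1 − (τ₁ e^(−t/τ₁) − τ₂ e^(−t/τ₂))/(τ₁ − τ₂)].
At t = 66.3: e^(−t/τ₁) = 0.012399, e^(−t/τ₂) = 0.084278.
C₂ = 3.61·[1 − (15.102·0.012399 − 26.803·0.084278)/(-11.701)] = 3.61·0.82295 = 2.9708 g/L.

2.97 g/L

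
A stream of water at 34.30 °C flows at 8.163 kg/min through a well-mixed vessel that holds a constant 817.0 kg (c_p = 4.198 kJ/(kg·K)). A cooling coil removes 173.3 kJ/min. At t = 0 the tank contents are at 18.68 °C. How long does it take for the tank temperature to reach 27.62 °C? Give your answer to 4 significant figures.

187.5 min

Unsteady energy balance on the tank contents: M c_p dT/dt = ṁ c_p (T_in − T) − 173.3.
τ = M/ṁ = 100.086 min; T_ss = T_in − Q̇/(ṁ c_p) = 29.2428 °C.
T(t) = T_ss + (T₀ − T_ss) e^(−t/τ). Set T = 27.62:
e^(−t/τ) = (27.62 − 29.2428)/(18.68 − 29.2428) = 0.153637
t = −100.086 · ln(0.153637) = 187.477 min.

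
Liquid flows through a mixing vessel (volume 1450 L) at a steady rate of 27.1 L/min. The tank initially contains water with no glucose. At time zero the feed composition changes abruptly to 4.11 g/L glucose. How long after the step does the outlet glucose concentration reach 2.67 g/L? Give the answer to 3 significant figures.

Species balance: V dC/dt = Q(C_in − C) ⇒ τ = V/Q = 53.506 min.
C(t) = C_in + (C₀ − C_in) e^(−t/τ). Set C = 2.67 and solve for t:
e^(−t/τ) = (C − C_in)/(C₀ − C_in) = (2.67 − 4.11)/(0 − 4.11) = 0.35036
t = −τ ln(…) = 53.506 × 1.0488 = 56.116 min.

56.1 min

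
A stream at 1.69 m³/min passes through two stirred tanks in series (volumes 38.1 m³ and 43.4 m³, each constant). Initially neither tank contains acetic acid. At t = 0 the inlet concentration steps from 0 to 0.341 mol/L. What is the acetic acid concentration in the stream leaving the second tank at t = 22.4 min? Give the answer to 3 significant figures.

Time constants: τᵢ = Vᵢ/Q for each well-mixed tank.
τ₁ = 38.1/1.69 = 22.544 min; τ₂ = 43.4/1.69 = 25.680 min.
Tank 1: C₁ = C_in(1 − e^(−t/τ₁)). Tank 2 (τ₁ ≠ τ₂): C₂ = C_in[1 − (τ₁ e^(−t/τ₁) − τ₂ e^(−t/τ₂))/(τ₁ − τ₂)].
At t = 22.4: e^(−t/τ₁) = 0.37024, e^(−t/τ₂) = 0.41801.
C₂ = 0.341·[1 − (22.544·0.37024 − 25.680·0.41801)/(-3.1361)] = 0.341·0.23864 = 0.081375 mol/L.

0.0814 mol/L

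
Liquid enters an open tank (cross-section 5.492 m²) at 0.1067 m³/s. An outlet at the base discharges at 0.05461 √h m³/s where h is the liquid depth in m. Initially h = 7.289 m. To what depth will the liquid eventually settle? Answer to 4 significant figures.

3.818 m

Accumulation of liquid (constant cross-section A): A dh/dt = Q_in − 0.05461 √h. At steady state dh/dt = 0:
Q_in = 0.05461 √h_ss ⇒ √h_ss = 0.1067/0.05461 = 1.95385.
h_ss = 1.95385² = 3.81755 m. (Since h₀ = 7.289 m > h_ss, the level will fall toward this value.)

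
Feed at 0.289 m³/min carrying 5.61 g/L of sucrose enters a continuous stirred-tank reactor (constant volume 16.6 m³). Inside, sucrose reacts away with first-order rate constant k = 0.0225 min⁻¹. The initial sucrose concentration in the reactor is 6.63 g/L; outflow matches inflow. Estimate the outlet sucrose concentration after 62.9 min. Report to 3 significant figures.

Accumulation = in − out − consumed: V dC/dt = Q C_in − Q C − k V C.
This is linear with rate a = Q/V + k = 0.039910 min⁻¹.
C_ss = Q C_in/(Q + kV) = 2.4472 g/L; C(t) = C_ss + (C₀ − C_ss) e^(−a t).
C(62.9) = 2.4472 + (4.1828)·e^(−0.039910·62.9) = 2.4472 + (4.1828)·0.081243 = 2.7870 g/L.

2.79 g/L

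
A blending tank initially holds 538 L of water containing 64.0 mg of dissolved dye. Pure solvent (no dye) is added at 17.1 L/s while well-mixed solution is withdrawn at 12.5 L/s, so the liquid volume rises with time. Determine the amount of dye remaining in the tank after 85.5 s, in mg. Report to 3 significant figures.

14.4 mg

Let m(t) be the amount of dye. Volume: V(t) = V₀ + (Q_in − Q_out) t = 538 + 4.6000 t; V(85.5) = 931.30 L.
No dye enters, so dm/dt = −Q_out · (m/V).
Separate: dm/m = −Q_out dt/V(t) ⇒ ln(m/m₀) = −(Q_out/(Q_in−Q_out)) ln(V/V₀).
m = m₀ (V₀/V)^(Q_out/(Q_in−Q_out)) = 64.0 × (538/931.30)^(2.7174) = 14.408 mg.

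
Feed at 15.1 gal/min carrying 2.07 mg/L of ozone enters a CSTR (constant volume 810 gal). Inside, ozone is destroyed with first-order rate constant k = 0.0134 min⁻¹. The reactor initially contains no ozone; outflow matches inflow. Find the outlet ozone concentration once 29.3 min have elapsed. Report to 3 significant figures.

V dC/dt = Q(C_in − C) − k V C.
dC/dt = (Q/V) C_in − (Q/V + k) C; effective rate a = Q/V + k = 0.018642 + 0.0134 = 0.032042 min⁻¹.
C_ss = Q C_in/(Q + kV) = 1.2043 mg/L; C(t) = C_ss + (C₀ − C_ss) e^(−a t).
C(29.3) = 1.2043 + (-1.2043)·e^(−0.032042·29.3) = 1.2043 + (-1.2043)·0.39109 = 0.73333 mg/L.

0.733 mg/L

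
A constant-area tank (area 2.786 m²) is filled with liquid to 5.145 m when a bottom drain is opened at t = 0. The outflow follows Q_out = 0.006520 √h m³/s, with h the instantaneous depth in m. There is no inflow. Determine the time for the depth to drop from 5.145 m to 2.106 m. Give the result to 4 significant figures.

A dh/dt = −Q_out = −0.006520 √h.
Separate and integrate: 2(√h − √h₀) = −(0.006520/A) t.
t = 2A(√h₀ − √h)/0.006520 = 2·2.786·(√5.145 − √2.106)/0.006520
  = 5.57200 × (2.26826 − 1.45121) / 0.006520 = 698.254 s.

698.3 s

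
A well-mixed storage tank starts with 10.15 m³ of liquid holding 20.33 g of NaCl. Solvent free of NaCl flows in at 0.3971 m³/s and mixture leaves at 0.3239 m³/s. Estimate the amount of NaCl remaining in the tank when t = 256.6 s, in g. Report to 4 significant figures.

0.1973 g

Total volume: dV/dt = Q_in − Q_out = 0.0732000 m³/s, so V(t) = 10.15 + 0.0732000 t and V(256.6) = 28.9331 m³.
Species balance (pure solvent in): dm/dt = −Q_out · m/V(t).
Separate: dm/m = −Q_out dt/V(t) ⇒ ln(m/m₀) = −(Q_out/(Q_in−Q_out)) ln(V/V₀).
m = m₀ (V₀/V)^(Q_out/(Q_in−Q_out)) = 20.33 × (10.15/28.9331)^(4.42486) = 0.197305 g.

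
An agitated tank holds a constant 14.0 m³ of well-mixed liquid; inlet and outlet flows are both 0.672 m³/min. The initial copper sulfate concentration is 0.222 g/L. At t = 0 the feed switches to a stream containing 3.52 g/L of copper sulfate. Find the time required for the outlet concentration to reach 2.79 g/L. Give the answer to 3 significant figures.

Transient balance on the dissolved component: V dC/dt = Q(C_in − C), so τ = V/Q = 20.833 min.
C(t) = C_in + (C₀ − C_in) e^(−t/τ). Set C = 2.79 and solve for t:
e^(−t/τ) = (C − C_in)/(C₀ − C_in) = (2.79 − 3.52)/(0.222 − 3.52) = 0.22135
t = −τ ln(…) = 20.833 × 1.5080 = 31.417 min.

31.4 min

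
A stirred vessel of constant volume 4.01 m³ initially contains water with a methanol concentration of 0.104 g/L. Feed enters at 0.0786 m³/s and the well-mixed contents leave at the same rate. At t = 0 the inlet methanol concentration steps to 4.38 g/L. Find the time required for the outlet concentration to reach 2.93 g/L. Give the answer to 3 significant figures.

Species balance: V dC/dt = Q(C_in − C) ⇒ τ = V/Q = 51.018 s.
C(t) = C_in + (C₀ − C_in) e^(−t/τ). Set C = 2.93 and solve for t:
e^(−t/τ) = (C − C_in)/(C₀ − C_in) = (2.93 − 4.38)/(0.104 − 4.38) = 0.33910
t = −τ ln(…) = 51.018 × 1.0815 = 55.173 s.

55.2 s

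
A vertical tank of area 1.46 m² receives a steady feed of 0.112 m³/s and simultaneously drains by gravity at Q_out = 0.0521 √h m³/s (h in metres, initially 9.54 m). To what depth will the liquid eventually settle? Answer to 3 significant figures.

Level balance: A dh/dt = 0.112 − 0.0521 √h. Setting dh/dt = 0:
Q_in = 0.0521 √h_ss ⇒ √h_ss = 0.112/0.0521 = 2.1497.
h_ss = 2.1497² = 4.6213 m. (Since h₀ = 9.54 m > h_ss, the level will fall toward this value.)

4.62 m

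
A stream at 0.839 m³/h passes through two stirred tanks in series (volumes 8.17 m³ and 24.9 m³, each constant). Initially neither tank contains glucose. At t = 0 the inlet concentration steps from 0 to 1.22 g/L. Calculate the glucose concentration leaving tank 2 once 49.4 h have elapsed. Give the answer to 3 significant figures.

0.880 g/L

Each tank obeys Vᵢ dCᵢ/dt = Q(Cᵢ₋₁ − Cᵢ), so τᵢ = Vᵢ/Q.
τ₁ = 8.17/0.839 = 9.7378 h; τ₂ = 24.9/0.839 = 29.678 h.
Tank 1: C₁ = C_in(1 − e^(−t/τ₁)). Tank 2 (τ₁ ≠ τ₂): C₂ = C_in[1 − (τ₁ e^(−t/τ₁) − τ₂ e^(−t/τ₂))/(τ₁ − τ₂)].
At t = 49.4: e^(−t/τ₁) = 0.0062635, e^(−t/τ₂) = 0.18928.
C₂ = 1.22·[1 − (9.7378·0.0062635 − 29.678·0.18928)/(-19.940)] = 1.22·0.72134 = 0.88004 g/L.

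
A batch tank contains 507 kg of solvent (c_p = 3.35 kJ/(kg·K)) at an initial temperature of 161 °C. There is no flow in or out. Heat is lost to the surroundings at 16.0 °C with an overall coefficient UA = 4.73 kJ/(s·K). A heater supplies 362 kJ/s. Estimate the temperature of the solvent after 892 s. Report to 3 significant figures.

98.2 °C

M c_p dT/dt = −UA(T − T_amb) + Q̇.
dT/dt = (T_ss − T)/τ with T_ss = T_amb + Q̇/UA = 16.0 + 362/4.73 = 92.533 °C, τ = M c_p/UA = 507·3.35/4.73 = 359.08 s.
Solution: T(t) = T_ss + (T₀ − T_ss) e^(−t/τ).
T(892) = 92.533 + (68.467)·0.083399 = 98.243 °C.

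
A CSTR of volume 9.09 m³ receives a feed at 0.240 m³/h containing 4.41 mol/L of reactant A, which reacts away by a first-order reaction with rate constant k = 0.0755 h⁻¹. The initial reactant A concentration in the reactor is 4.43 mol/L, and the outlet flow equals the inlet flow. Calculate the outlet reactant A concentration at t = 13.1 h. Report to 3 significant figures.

Species balance: V dC/dt = Q C_in − Q C − k V C.
dC/dt = (Q/V) C_in − (Q/V + k) C; effective rate a = Q/V + k = 0.026403 + 0.0755 = 0.10190 h⁻¹.
C_ss = Q C_in/(Q + kV) = 1.1426 mol/L; C(t) = C_ss + (C₀ − C_ss) e^(−a t).
C(13.1) = 1.1426 + (3.2874)·e^(−0.10190·13.1) = 1.1426 + (3.2874)·0.26318 = 2.0078 mol/L.

2.01 mol/L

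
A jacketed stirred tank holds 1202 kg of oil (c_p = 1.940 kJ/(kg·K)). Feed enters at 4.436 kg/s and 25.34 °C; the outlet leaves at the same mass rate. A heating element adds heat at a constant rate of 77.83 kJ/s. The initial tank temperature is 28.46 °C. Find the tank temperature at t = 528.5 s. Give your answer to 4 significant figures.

M c_p dT/dt = ṁ c_p (T_in − T) + Q̇.
τ = M/ṁ = 270.965 s; T_ss = T_in + Q̇/(ṁ c_p) = 25.34 + 77.83/(4.436·1.940) = 34.3839 °C.
Solution: T(t) = T_ss + (T₀ − T_ss) e^(−t/τ).
T(528.5) = 34.3839 + (-5.92386)·e^(−528.5/270.965) = 34.3839 + (-5.92386)·0.142212 = 33.5414 °C.

33.54 °C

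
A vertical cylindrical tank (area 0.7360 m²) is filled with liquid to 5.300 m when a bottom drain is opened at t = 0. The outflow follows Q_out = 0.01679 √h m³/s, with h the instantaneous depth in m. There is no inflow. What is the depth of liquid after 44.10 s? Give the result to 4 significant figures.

3.237 m

Unsteady balance on liquid volume: A dh/dt = −0.01679 √h.
∫ h^(−1/2) dh = −(0.01679/A) ∫ dt, giving 2√h = 2√h₀ − (0.01679/A) t.
√h = √5.300 − 0.01679·44.10/(2·0.7360) = 2.30217 − 0.503016 = 1.79916.
h = 1.79916² = 3.23697 m.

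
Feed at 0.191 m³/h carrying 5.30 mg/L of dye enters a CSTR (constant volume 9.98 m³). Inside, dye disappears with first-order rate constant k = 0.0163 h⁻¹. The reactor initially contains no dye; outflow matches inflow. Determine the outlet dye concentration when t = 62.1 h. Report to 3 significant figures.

2.55 mg/L

Accumulation = in − out − consumed: V dC/dt = Q C_in − Q C − k V C.
This is linear with rate a = Q/V + k = 0.035438 h⁻¹.
C_ss = Q C_in/(Q + kV) = 2.8622 mg/L; C(t) = C_ss + (C₀ − C_ss) e^(−a t).
C(62.1) = 2.8622 + (-2.8622)·e^(−0.035438·62.1) = 2.8622 + (-2.8622)·0.11072 = 2.5453 mg/L.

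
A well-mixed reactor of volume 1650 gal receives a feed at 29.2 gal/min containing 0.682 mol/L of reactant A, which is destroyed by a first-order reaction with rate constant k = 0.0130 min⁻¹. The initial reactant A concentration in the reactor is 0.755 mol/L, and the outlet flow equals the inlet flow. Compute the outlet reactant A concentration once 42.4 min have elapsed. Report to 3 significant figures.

0.492 mol/L

Accumulation = in − out − consumed: V dC/dt = Q C_in − Q C − k V C.
This is linear with rate a = Q/V + k = 0.030697 min⁻¹.
C_ss = Q C_in/(Q + kV) = 0.39318 mol/L; C(t) = C_ss + (C₀ − C_ss) e^(−a t).
C(42.4) = 0.39318 + (0.36182)·e^(−0.030697·42.4) = 0.39318 + (0.36182)·0.27211 = 0.49163 mol/L.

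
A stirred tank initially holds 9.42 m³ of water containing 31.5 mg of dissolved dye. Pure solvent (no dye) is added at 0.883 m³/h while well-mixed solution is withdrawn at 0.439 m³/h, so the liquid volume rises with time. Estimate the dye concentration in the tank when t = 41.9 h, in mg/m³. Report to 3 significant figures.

0.383 mg/m³

Total volume: dV/dt = Q_in − Q_out = 0.44400 m³/h, so V(t) = 9.42 + 0.44400 t and V(41.9) = 28.024 m³.
No dye enters, so dm/dt = −Q_out · (m/V).
dm/m = −Q_out dt/(V₀ + 0.44400 t); integrating gives ln(m/m₀) = −(Q_out/(Q_in−Q_out)) ln(V/V₀).
m = m₀ (V₀/V)^(Q_out/(Q_in−Q_out)) = 31.5 × (9.42/28.024)^(0.98874) = 10.719 mg.
C = m/V = 10.719/28.024 = 0.38251 mg/m³.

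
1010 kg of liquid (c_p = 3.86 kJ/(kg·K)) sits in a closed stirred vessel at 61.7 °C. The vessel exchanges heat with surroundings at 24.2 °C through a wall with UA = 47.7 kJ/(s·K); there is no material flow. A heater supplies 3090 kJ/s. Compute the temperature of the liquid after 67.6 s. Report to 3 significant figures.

Lumped-capacitance energy balance: M c_p dT/dt = UA(T_amb − T) + Q̇.
dT/dt = (T_ss − T)/τ with T_ss = T_amb + Q̇/UA = 24.2 + 3090/47.7 = 88.980 °C, τ = M c_p/UA = 1010·3.86/47.7 = 81.732 s.
T approaches T_ss exponentially: T(t) = T_ss + (T₀ − T_ss) e^(−t/τ).
T(67.6) = 88.980 + (-27.280)·0.43732 = 77.050 °C.

77.0 °C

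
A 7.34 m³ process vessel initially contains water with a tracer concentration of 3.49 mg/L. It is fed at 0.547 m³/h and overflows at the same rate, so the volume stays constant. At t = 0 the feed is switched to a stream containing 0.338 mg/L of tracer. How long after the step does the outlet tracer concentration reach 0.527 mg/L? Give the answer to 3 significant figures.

Species balance: V dC/dt = Q(C_in − C) ⇒ τ = V/Q = 13.419 h.
C(t) = C_in + (C₀ − C_in) e^(−t/τ). Set C = 0.527 and solve for t:
e^(−t/τ) = (C − C_in)/(C₀ − C_in) = (0.527 − 0.338)/(3.49 − 0.338) = 0.059962
t = −τ ln(…) = 13.419 × 2.8140 = 37.761 h.

37.8 h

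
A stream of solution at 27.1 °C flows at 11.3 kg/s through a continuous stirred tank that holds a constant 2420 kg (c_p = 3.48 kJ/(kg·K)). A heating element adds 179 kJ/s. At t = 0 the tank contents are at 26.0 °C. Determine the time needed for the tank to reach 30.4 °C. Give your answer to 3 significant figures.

323 s

M c_p dT/dt = ṁ c_p (T_in − T) + Q̇.
τ = M/ṁ = 214.16 s; T_ss = T_in + Q̇/(ṁ c_p) = 31.652 °C.
T(t) = T_ss + (T₀ − T_ss) e^(−t/τ). Set T = 30.4:
e^(−t/τ) = (30.4 − 31.652)/(26.0 − 31.652) = 0.22150
t = −214.16 · ln(0.22150) = 322.80 s.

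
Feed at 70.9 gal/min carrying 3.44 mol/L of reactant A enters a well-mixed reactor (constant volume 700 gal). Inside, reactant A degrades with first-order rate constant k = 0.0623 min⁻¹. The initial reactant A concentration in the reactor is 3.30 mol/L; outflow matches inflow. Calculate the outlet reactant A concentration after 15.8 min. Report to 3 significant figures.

2.22 mol/L

V dC/dt = Q(C_in − C) − k V C.
dC/dt = (Q/V) C_in − (Q/V + k) C; effective rate a = Q/V + k = 0.10129 + 0.0623 = 0.16359 min⁻¹.
C_ss = Q C_in/(Q + kV) = 2.1299 mol/L; C(t) = C_ss + (C₀ − C_ss) e^(−a t).
C(15.8) = 2.1299 + (1.1701)·e^(−0.16359·15.8) = 2.1299 + (1.1701)·0.075422 = 2.2182 mol/L.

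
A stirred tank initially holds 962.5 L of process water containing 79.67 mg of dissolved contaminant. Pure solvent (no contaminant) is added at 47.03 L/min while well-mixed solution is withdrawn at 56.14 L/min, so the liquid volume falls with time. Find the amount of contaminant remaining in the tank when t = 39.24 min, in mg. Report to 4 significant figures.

4.558 mg

Total volume: dV/dt = Q_in − Q_out = -9.11000 L/min, so V(t) = 962.5 − 9.11000 t and V(39.24) = 605.024 L.
Species balance (pure solvent in): dm/dt = −Q_out · m/V(t).
dm/m = −Q_out dt/(V₀ − 9.11000 t); integrating gives ln(m/m₀) = −(Q_out/(Q_in−Q_out)) ln(V/V₀).
m = m₀ (V₀/V)^(Q_out/(Q_in−Q_out)) = 79.67 × (962.5/605.024)^(-6.16246) = 4.55793 mg.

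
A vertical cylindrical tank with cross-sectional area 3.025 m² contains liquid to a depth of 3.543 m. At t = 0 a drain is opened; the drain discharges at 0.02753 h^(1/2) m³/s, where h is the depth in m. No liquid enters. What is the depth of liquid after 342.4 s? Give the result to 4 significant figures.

0.1051 m

Mass balance (ρ constant): A dh/dt = −0.02753 √h.
Separate and integrate: 2(√h − √h₀) = −(0.02753/A) t.
√h = √3.543 − 0.02753·342.4/(2·3.025) = 1.88229 − 1.55806 = 0.324224.
h = 0.324224² = 0.105121 m.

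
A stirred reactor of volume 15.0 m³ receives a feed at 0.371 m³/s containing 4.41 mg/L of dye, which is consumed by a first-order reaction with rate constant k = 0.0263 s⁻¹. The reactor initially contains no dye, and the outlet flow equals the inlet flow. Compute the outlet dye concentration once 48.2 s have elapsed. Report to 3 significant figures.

Accumulation = in − out − consumed: V dC/dt = Q C_in − Q C − k V C.
dC/dt = (Q/V) C_in − (Q/V + k) C; effective rate a = Q/V + k = 0.024733 + 0.0263 = 0.051033 s⁻¹.
C_ss = Q C_in/(Q + kV) = 2.1373 mg/L; C(t) = C_ss + (C₀ − C_ss) e^(−a t).
C(48.2) = 2.1373 + (-2.1373)·e^(−0.051033·48.2) = 2.1373 + (-2.1373)·0.085451 = 1.9547 mg/L.

1.95 mg/L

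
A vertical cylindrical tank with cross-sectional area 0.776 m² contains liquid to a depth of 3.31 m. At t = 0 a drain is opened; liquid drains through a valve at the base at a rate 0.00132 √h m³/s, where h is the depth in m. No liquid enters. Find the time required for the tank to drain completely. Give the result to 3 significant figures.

2140 s

With no inflow, A dh/dt = −0.00132 √h.
This is separable: 2 d(√h)/dt = −0.00132/A, so √h = √h₀ − (0.00132/(2A)) t.
Tank is empty when √h = 0: t_empty = 2A√h₀/0.00132.
t_empty = 2·0.776·√3.31/0.00132 = 1.5520·1.8193/0.00132 = 2139.1 s.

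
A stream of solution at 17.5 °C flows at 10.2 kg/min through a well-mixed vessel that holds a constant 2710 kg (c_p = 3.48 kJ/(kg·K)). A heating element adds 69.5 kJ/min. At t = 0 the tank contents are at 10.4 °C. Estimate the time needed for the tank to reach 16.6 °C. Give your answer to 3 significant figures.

Heat balance on the well-mixed liquid: M c_p dT/dt = ṁ c_p (T_in − T) + 69.5.
τ = M/ṁ = 265.69 min; T_ss = T_in + Q̇/(ṁ c_p) = 19.458 °C.
T(t) = T_ss + (T₀ − T_ss) e^(−t/τ). Set T = 16.6:
e^(−t/τ) = (16.6 − 19.458)/(10.4 − 19.458) = 0.31552
t = −265.69 · ln(0.31552) = 306.48 min.

306 min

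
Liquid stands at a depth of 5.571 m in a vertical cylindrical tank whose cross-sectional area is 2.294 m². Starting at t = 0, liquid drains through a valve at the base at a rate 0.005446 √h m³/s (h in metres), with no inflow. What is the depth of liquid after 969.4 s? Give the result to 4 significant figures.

1.463 m

With no inflow, A dh/dt = −0.005446 √h.
∫ h^(−1/2) dh = −(0.005446/A) ∫ dt, giving 2√h = 2√h₀ − (0.005446/A) t.
√h = √5.571 − 0.005446·969.4/(2·2.294) = 2.36030 − 1.15069 = 1.20961.
h = 1.20961² = 1.46316 m.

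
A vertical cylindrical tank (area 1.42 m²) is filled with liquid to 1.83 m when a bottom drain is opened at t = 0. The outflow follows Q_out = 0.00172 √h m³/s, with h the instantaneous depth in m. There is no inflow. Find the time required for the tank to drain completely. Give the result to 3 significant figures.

2230 s

A dh/dt = −Q_out = −0.00172 √h.
Separate and integrate: 2(√h − √h₀) = −(0.00172/A) t.
Tank is empty when √h = 0: t_empty = 2A√h₀/0.00172.
t_empty = 2·1.42·√1.83/0.00172 = 2.8400·1.3528/0.00172 = 2233.7 s.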